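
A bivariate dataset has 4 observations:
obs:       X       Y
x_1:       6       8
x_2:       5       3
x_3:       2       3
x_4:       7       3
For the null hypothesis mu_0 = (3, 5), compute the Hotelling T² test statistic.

Step 1 — sample mean vector:
  mean(X) = (6 + 5 + 2 + 7) / 4 = 20/4 = 5
  mean(Y) = (8 + 3 + 3 + 3) / 4 = 17/4 = 4.25
  x̄ = (5, 4.25),  deviation x̄ - mu_0 = (5, 4.25) - (3, 5) = (2, -0.75).

Step 2 — sample covariance matrix, S[i,j] = (1/(n-1)) · Σ_k (x_{k,i} - mean_i) · (x_{k,j} - mean_j), divisor n-1 = 3:
  S[X,X] = ((1)·(1) + (0)·(0) + (-3)·(-3) + (2)·(2)) / 3 = 14/3 = 4.6667
  S[X,Y] = ((1)·(3.75) + (0)·(-1.25) + (-3)·(-1.25) + (2)·(-1.25)) / 3 = 5/3 = 1.6667
  S[Y,Y] = ((3.75)·(3.75) + (-1.25)·(-1.25) + (-1.25)·(-1.25) + (-1.25)·(-1.25)) / 3 = 18.75/3 = 6.25
  S = [[4.6667, 1.6667],
 [1.6667, 6.25]].

Step 3 — invert S. det(S) = 4.6667·6.25 - (1.6667)² = 26.3889.
  S^{-1} = (1/det) · [[d, -b], [-b, a]] = [[0.2368, -0.0632],
 [-0.0632, 0.1768]].

Step 4 — quadratic form (x̄ - mu_0)^T · S^{-1} · (x̄ - mu_0):
  S^{-1} · (x̄ - mu_0) = (0.5211, -0.2589),
  (x̄ - mu_0)^T · [...] = (2)·(0.5211) + (-0.75)·(-0.2589) = 1.2363.

Step 5 — scale by n: T² = 4 · 1.2363 = 4.9453.

T² ≈ 4.9453


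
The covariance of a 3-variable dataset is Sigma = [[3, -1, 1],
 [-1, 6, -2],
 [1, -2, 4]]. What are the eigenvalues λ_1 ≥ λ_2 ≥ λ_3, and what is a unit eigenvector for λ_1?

Step 1 — characteristic polynomial p(λ) = det(λI - Sigma) = λ³ - tr·λ² + c_1·λ - det, where tr = trace, c_1 = sum of the principal 2×2 minors, det = det(Sigma):
  tr = 3 + 6 + 4 = 13,
  c_1 = (3·6 - (-1)²) + (3·4 - (1)²) + (6·4 - (-2)²) = 17 + 11 + 20 = 48,
  det = 3·(6·4 - (-2)²) - (-1)·((-1)·4 - (-2)·(1)) + (1)·((-1)·(-2) - 6·(1)) = 3·(20) - (-1)·(-2) + (1)·(-4) = 54.
  So p(λ) = λ³ - 13λ² + 48λ - 54.
Step 2 — look for an integer root (rational root theorem: any rational root is an integer divisor of 54). Testing λ = 3:
  p(3) = 27 - 117 + 144 - 54 = 0  ✓
  Dividing out (λ - 3): p(λ) = (λ - 3)(λ² - 10λ + 18).
Step 3 — remaining eigenvalues from the quadratic λ² - 10λ + 18 = 0:
  Δ = 10² - 4·18 = 100 - 72 = 28,  λ = (10 ± √28)/2 = (10 ± 5.2915)/2 ≈ 7.6458 or 2.3542.
  Sorted: λ_1 = 7.6458,  λ_2 = 3,  λ_3 = 2.3542  (check: sum = 13 = tr ✓).

Step 4 — unit eigenvector for λ_1 ≈ 7.6458: v spans the null space of (Sigma - λ_1 I), whose rows are
  r_1 = (-4.6458, -1, 1),  r_2 = (-1, -1.6458, -2),  r_3 = (1, -2, -3.6458).
  v is orthogonal to every row, so take v ∝ r_1 × r_2 = ((-1)·(-2) - (1)·(-1.6458), (1)·(-1) - (-4.6458)·(-2), (-4.6458)·(-1.6458) - (-1)·(-1)) ≈ (3.6458, -10.2915, 6.6458).
  Let u = (3.6458, -10.2915, 6.6458).
  ||u|| = √((3.6458)² + (-10.2915)² + (6.6458)²) = √(163.3725) ≈ 12.7817,  v_1 = u/||u|| ≈ (0.2852, -0.8052, 0.5199) (||v_1|| = 1).

λ_1 = 7.6458,  λ_2 = 3,  λ_3 = 2.3542;  v_1 ≈ (0.2852, -0.8052, 0.5199)


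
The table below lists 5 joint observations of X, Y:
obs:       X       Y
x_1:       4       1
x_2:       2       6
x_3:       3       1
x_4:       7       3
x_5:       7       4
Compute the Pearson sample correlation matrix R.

Step 1 — column means:
  mean(X) = (4 + 2 + 3 + 7 + 7) / 5 = 23/5 = 4.6
  mean(Y) = (1 + 6 + 1 + 3 + 4) / 5 = 15/5 = 3

Step 2 — sample variances and covariances s[i,j] = (1/(n-1)) · Σ_k (x_{k,i} - mean_i) · (x_{k,j} - mean_j), with n-1 = 4:
  s[X,X] = ((-0.6)·(-0.6) + (-2.6)·(-2.6) + (-1.6)·(-1.6) + (2.4)·(2.4) + (2.4)·(2.4)) / 4 = 21.2/4 = 5.3
  s[X,Y] = ((-0.6)·(-2) + (-2.6)·(3) + (-1.6)·(-2) + (2.4)·(0) + (2.4)·(1)) / 4 = -1/4 = -0.25
  s[Y,Y] = ((-2)·(-2) + (3)·(3) + (-2)·(-2) + (0)·(0) + (1)·(1)) / 4 = 18/4 = 4.5
  Sample standard deviations s_i = √(s[i,i]):
  s(X) = √(5.3) = 2.3022
  s(Y) = √(4.5) = 2.1213

Step 3 — r_{ij} = s_{ij} / (s_i · s_j):
  r[X,X] = 1 (diagonal).
  r[X,Y] = -0.25 / (2.3022 · 2.1213) = -0.25 / 4.8836 = -0.0512
  r[Y,Y] = 1 (diagonal).

R is symmetric with unit diagonal. Assembling:

R = [[1, -0.0512],
 [-0.0512, 1]]


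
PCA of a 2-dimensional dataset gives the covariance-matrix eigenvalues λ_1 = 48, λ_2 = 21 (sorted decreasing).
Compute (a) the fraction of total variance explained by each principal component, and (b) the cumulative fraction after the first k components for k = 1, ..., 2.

Step 1 — total variance = trace(Sigma) = Σ λ_i = 48 + 21 = 69.

Step 2 — fraction explained by component i = λ_i / Σ λ:
  PC1: 48/69 = 0.6957
  PC2: 21/69 = 0.3043

Step 3 — cumulative fraction after k components = (λ_1 + ... + λ_k) / Σ λ:
  k = 1: 48/69 = 0.6957
  k = 2: (48 + 21)/69 = 69/69 = 1

Summary (fraction, with percent):

explained: PC1 0.6957 (69.57%), PC2 0.3043 (30.43%);  cumulative: 0.6957, 1


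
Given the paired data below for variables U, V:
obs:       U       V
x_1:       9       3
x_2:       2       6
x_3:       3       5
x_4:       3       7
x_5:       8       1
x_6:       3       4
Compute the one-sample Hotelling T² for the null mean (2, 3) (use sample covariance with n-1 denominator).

Step 1 — sample mean vector:
  mean(U) = (9 + 2 + 3 + 3 + 8 + 3) / 6 = 28/6 = 4.6667
  mean(V) = (3 + 6 + 5 + 7 + 1 + 4) / 6 = 26/6 = 4.3333
  x̄ = (4.6667, 4.3333),  deviation x̄ - mu_0 = (4.6667, 4.3333) - (2, 3) = (2.6667, 1.3333).

Step 2 — sample covariance matrix, S[i,j] = (1/(n-1)) · Σ_k (x_{k,i} - mean_i) · (x_{k,j} - mean_j), divisor n-1 = 5:
  S[U,U] = ((4.3333)·(4.3333) + (-2.6667)·(-2.6667) + (-1.6667)·(-1.6667) + (-1.6667)·(-1.6667) + (3.3333)·(3.3333) + (-1.6667)·(-1.6667)) / 5 = 45.3333/5 = 9.0667
  S[U,V] = ((4.3333)·(-1.3333) + (-2.6667)·(1.6667) + (-1.6667)·(0.6667) + (-1.6667)·(2.6667) + (3.3333)·(-3.3333) + (-1.6667)·(-0.3333)) / 5 = -26.3333/5 = -5.2667
  S[V,V] = ((-1.3333)·(-1.3333) + (1.6667)·(1.6667) + (0.6667)·(0.6667) + (2.6667)·(2.6667) + (-3.3333)·(-3.3333) + (-0.3333)·(-0.3333)) / 5 = 23.3333/5 = 4.6667
  S = [[9.0667, -5.2667],
 [-5.2667, 4.6667]].

Step 3 — invert S. det(S) = 9.0667·4.6667 - (-5.2667)² = 14.5733.
  S^{-1} = (1/det) · [[d, -b], [-b, a]] = [[0.3202, 0.3614],
 [0.3614, 0.6221]].

Step 4 — quadratic form (x̄ - mu_0)^T · S^{-1} · (x̄ - mu_0):
  S^{-1} · (x̄ - mu_0) = (1.3358, 1.7932),
  (x̄ - mu_0)^T · [...] = (2.6667)·(1.3358) + (1.3333)·(1.7932) = 5.953.

Step 5 — scale by n: T² = 6 · 5.953 = 35.7182.

T² ≈ 35.7182


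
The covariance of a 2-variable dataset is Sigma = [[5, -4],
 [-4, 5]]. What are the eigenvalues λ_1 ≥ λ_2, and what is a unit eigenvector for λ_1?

Step 1 — characteristic polynomial of 2×2 Sigma:
  det(Sigma - λI) = λ² - trace · λ + det = 0.
  trace = 5 + 5 = 10, det = 5·5 - (-4)² = 9.
Step 2 — discriminant:
  Δ = trace² - 4·det = 100 - 36 = 64.
Step 3 — eigenvalues:
  λ = (trace ± √Δ)/2 = (10 ± 8)/2,
  λ_1 = 9,  λ_2 = 1.

Step 4 — unit eigenvector for λ_1: solve (Sigma - λ_1 I)v = 0. First row:
  (5 - 9)·v_x + (-4)·v_y = 0, i.e. (-4)·v_x + (-4)·v_y = 0,
  so v ∝ (b, λ_1 - a) = (-4, 4); multiply by -1 so the first entry is positive: u = (4, -4).
  ||u|| = √((4)² + (-4)²) = √(32) ≈ 5.6569,
  v_1 = u/||u|| ≈ (0.7071, -0.7071) (||v_1|| = 1).

λ_1 = 9,  λ_2 = 1;  v_1 ≈ (0.7071, -0.7071)


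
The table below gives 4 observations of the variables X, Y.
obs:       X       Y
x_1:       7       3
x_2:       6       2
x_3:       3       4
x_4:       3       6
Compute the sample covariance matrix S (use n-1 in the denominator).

Step 1 — column means:
  mean(X) = (7 + 6 + 3 + 3) / 4 = 19/4 = 4.75
  mean(Y) = (3 + 2 + 4 + 6) / 4 = 15/4 = 3.75

Step 2 — sample covariance S[i,j] = (1/(n-1)) · Σ_k (x_{k,i} - mean_i) · (x_{k,j} - mean_j), with n-1 = 3.
  S[X,X] = ((2.25)·(2.25) + (1.25)·(1.25) + (-1.75)·(-1.75) + (-1.75)·(-1.75)) / 3 = 12.75/3 = 4.25
  S[X,Y] = ((2.25)·(-0.75) + (1.25)·(-1.75) + (-1.75)·(0.25) + (-1.75)·(2.25)) / 3 = -8.25/3 = -2.75
  S[Y,Y] = ((-0.75)·(-0.75) + (-1.75)·(-1.75) + (0.25)·(0.25) + (2.25)·(2.25)) / 3 = 8.75/3 = 2.9167

S is symmetric (S[j,i] = S[i,j]). Assembling:

S = [[4.25, -2.75],
 [-2.75, 2.9167]]


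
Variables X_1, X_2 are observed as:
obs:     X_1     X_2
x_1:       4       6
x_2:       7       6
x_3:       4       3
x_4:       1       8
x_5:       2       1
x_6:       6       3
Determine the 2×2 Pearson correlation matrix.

Step 1 — column means:
  mean(X_1) = (4 + 7 + 4 + 1 + 2 + 6) / 6 = 24/6 = 4
  mean(X_2) = (6 + 6 + 3 + 8 + 1 + 3) / 6 = 27/6 = 4.5

Step 2 — sample variances and covariances s[i,j] = (1/(n-1)) · Σ_k (x_{k,i} - mean_i) · (x_{k,j} - mean_j), with n-1 = 5:
  s[X_1,X_1] = ((0)·(0) + (3)·(3) + (0)·(0) + (-3)·(-3) + (-2)·(-2) + (2)·(2)) / 5 = 26/5 = 5.2
  s[X_1,X_2] = ((0)·(1.5) + (3)·(1.5) + (0)·(-1.5) + (-3)·(3.5) + (-2)·(-3.5) + (2)·(-1.5)) / 5 = -2/5 = -0.4
  s[X_2,X_2] = ((1.5)·(1.5) + (1.5)·(1.5) + (-1.5)·(-1.5) + (3.5)·(3.5) + (-3.5)·(-3.5) + (-1.5)·(-1.5)) / 5 = 33.5/5 = 6.7
  Sample standard deviations s_i = √(s[i,i]):
  s(X_1) = √(5.2) = 2.2804
  s(X_2) = √(6.7) = 2.5884

Step 3 — r_{ij} = s_{ij} / (s_i · s_j):
  r[X_1,X_1] = 1 (diagonal).
  r[X_1,X_2] = -0.4 / (2.2804 · 2.5884) = -0.4 / 5.9025 = -0.0678
  r[X_2,X_2] = 1 (diagonal).

R is symmetric with unit diagonal. Assembling:

R = [[1, -0.0678],
 [-0.0678, 1]]


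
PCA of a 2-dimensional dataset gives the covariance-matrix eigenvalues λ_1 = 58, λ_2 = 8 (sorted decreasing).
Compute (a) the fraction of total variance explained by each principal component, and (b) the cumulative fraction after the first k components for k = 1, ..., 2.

Step 1 — total variance = trace(Sigma) = Σ λ_i = 58 + 8 = 66.

Step 2 — fraction explained by component i = λ_i / Σ λ:
  PC1: 58/66 = 0.8788
  PC2: 8/66 = 0.1212

Step 3 — cumulative fraction after k components = (λ_1 + ... + λ_k) / Σ λ:
  k = 1: 58/66 = 0.8788
  k = 2: (58 + 8)/66 = 66/66 = 1

Summary (fraction, with percent):

explained: PC1 0.8788 (87.88%), PC2 0.1212 (12.12%);  cumulative: 0.8788, 1


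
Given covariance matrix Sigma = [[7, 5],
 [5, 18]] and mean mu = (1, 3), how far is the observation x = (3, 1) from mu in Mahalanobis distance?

Step 1 — centre the observation: (x - mu) = (2, -2).

Step 2 — invert Sigma. det(Sigma) = 7·18 - (5)² = 101.
  Sigma^{-1} = (1/det) · [[d, -b], [-b, a]] = [[0.1782, -0.0495],
 [-0.0495, 0.0693]].

Step 3 — form the quadratic (x - mu)^T · Sigma^{-1} · (x - mu):
  Sigma^{-1} · (x - mu) = (0.4554, -0.2376).
  (x - mu)^T · [Sigma^{-1} · (x - mu)] = (2)·(0.4554) + (-2)·(-0.2376) = 1.3861.

Step 4 — take square root: d = √(1.3861) ≈ 1.1773.

d(x, mu) = √(1.3861) ≈ 1.1773


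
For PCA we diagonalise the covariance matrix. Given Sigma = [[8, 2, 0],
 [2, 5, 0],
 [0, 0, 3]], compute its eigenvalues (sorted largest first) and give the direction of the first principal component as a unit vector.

Step 1 — characteristic polynomial p(λ) = det(λI - Sigma) = λ³ - tr·λ² + c_1·λ - det, where tr = trace, c_1 = sum of the principal 2×2 minors, det = det(Sigma):
  tr = 8 + 5 + 3 = 16,
  c_1 = (8·5 - (2)²) + (8·3 - (0)²) + (5·3 - (0)²) = 36 + 24 + 15 = 75,
  det = 8·(5·3 - (0)²) - (2)·((2)·3 - (0)·(0)) + (0)·((2)·(0) - 5·(0)) = 8·(15) - (2)·(6) + (0)·(0) = 108.
  So p(λ) = λ³ - 16λ² + 75λ - 108.
Step 2 — look for an integer root (rational root theorem: any rational root is an integer divisor of 108). Testing λ = 3:
  p(3) = 27 - 144 + 225 - 108 = 0  ✓
  Dividing out (λ - 3): p(λ) = (λ - 3)(λ² - 13λ + 36).
Step 3 — remaining eigenvalues from the quadratic λ² - 13λ + 36 = 0:
  Δ = 13² - 4·36 = 169 - 144 = 25,  λ = (13 ± √25)/2 = (13 ± 5)/2 = 9 or 4.
  Sorted: λ_1 = 9,  λ_2 = 4,  λ_3 = 3  (check: sum = 16 = tr ✓).

Step 4 — unit eigenvector for λ_1 = 9: v spans the null space of (Sigma - λ_1 I), whose rows are
  r_1 = (-1, 2, 0),  r_2 = (2, -4, 0),  r_3 = (0, 0, -6).
  v is orthogonal to every row, so take v ∝ r_1 × r_3 = ((2)·(-6) - (0)·(0), (0)·(0) - (-1)·(-6), (-1)·(0) - (2)·(0)) = (-12, -6, 0).
  Rescale (divide by 6; multiply by -1 so the first nonzero entry is positive): u = (2, 1, 0).
  ||u|| = √((2)² + (1)² + (0)²) = √(5) ≈ 2.2361,  v_1 = u/||u|| ≈ (0.8944, 0.4472, 0) (||v_1|| = 1).

λ_1 = 9,  λ_2 = 4,  λ_3 = 3;  v_1 ≈ (0.8944, 0.4472, 0)


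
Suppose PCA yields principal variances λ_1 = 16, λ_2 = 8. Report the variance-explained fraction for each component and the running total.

Step 1 — total variance = trace(Sigma) = Σ λ_i = 16 + 8 = 24.

Step 2 — fraction explained by component i = λ_i / Σ λ:
  PC1: 16/24 = 0.6667
  PC2: 8/24 = 0.3333

Step 3 — cumulative fraction after k components = (λ_1 + ... + λ_k) / Σ λ:
  k = 1: 16/24 = 0.6667
  k = 2: (16 + 8)/24 = 24/24 = 1

Summary (fraction, with percent):

explained: PC1 0.6667 (66.67%), PC2 0.3333 (33.33%);  cumulative: 0.6667, 1


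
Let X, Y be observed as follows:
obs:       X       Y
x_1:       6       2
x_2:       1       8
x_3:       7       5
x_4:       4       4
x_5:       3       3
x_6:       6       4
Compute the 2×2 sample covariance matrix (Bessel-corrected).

Step 1 — column means:
  mean(X) = (6 + 1 + 7 + 4 + 3 + 6) / 6 = 27/6 = 4.5
  mean(Y) = (2 + 8 + 5 + 4 + 3 + 4) / 6 = 26/6 = 4.3333

Step 2 — sample covariance S[i,j] = (1/(n-1)) · Σ_k (x_{k,i} - mean_i) · (x_{k,j} - mean_j), with n-1 = 5.
  S[X,X] = ((1.5)·(1.5) + (-3.5)·(-3.5) + (2.5)·(2.5) + (-0.5)·(-0.5) + (-1.5)·(-1.5) + (1.5)·(1.5)) / 5 = 25.5/5 = 5.1
  S[X,Y] = ((1.5)·(-2.3333) + (-3.5)·(3.6667) + (2.5)·(0.6667) + (-0.5)·(-0.3333) + (-1.5)·(-1.3333) + (1.5)·(-0.3333)) / 5 = -13/5 = -2.6
  S[Y,Y] = ((-2.3333)·(-2.3333) + (3.6667)·(3.6667) + (0.6667)·(0.6667) + (-0.3333)·(-0.3333) + (-1.3333)·(-1.3333) + (-0.3333)·(-0.3333)) / 5 = 21.3333/5 = 4.2667

S is symmetric (S[j,i] = S[i,j]). Assembling:

S = [[5.1, -2.6],
 [-2.6, 4.2667]]


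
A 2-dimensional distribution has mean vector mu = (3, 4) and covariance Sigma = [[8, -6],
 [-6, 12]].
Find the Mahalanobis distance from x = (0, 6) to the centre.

Step 1 — centre the observation: (x - mu) = (-3, 2).

Step 2 — invert Sigma. det(Sigma) = 8·12 - (-6)² = 60.
  Sigma^{-1} = (1/det) · [[d, -b], [-b, a]] = [[0.2, 0.1],
 [0.1, 0.1333]].

Step 3 — form the quadratic (x - mu)^T · Sigma^{-1} · (x - mu):
  Sigma^{-1} · (x - mu) = (-0.4, -0.0333).
  (x - mu)^T · [Sigma^{-1} · (x - mu)] = (-3)·(-0.4) + (2)·(-0.0333) = 1.1333.

Step 4 — take square root: d = √(1.1333) ≈ 1.0646.

d(x, mu) = √(1.1333) ≈ 1.0646


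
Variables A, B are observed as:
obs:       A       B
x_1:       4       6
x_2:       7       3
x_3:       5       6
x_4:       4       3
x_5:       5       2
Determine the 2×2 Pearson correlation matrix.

Step 1 — column means:
  mean(A) = (4 + 7 + 5 + 4 + 5) / 5 = 25/5 = 5
  mean(B) = (6 + 3 + 6 + 3 + 2) / 5 = 20/5 = 4

Step 2 — sample variances and covariances s[i,j] = (1/(n-1)) · Σ_k (x_{k,i} - mean_i) · (x_{k,j} - mean_j), with n-1 = 4:
  s[A,A] = ((-1)·(-1) + (2)·(2) + (0)·(0) + (-1)·(-1) + (0)·(0)) / 4 = 6/4 = 1.5
  s[A,B] = ((-1)·(2) + (2)·(-1) + (0)·(2) + (-1)·(-1) + (0)·(-2)) / 4 = -3/4 = -0.75
  s[B,B] = ((2)·(2) + (-1)·(-1) + (2)·(2) + (-1)·(-1) + (-2)·(-2)) / 4 = 14/4 = 3.5
  Sample standard deviations s_i = √(s[i,i]):
  s(A) = √(1.5) = 1.2247
  s(B) = √(3.5) = 1.8708

Step 3 — r_{ij} = s_{ij} / (s_i · s_j):
  r[A,A] = 1 (diagonal).
  r[A,B] = -0.75 / (1.2247 · 1.8708) = -0.75 / 2.2913 = -0.3273
  r[B,B] = 1 (diagonal).

R is symmetric with unit diagonal. Assembling:

R = [[1, -0.3273],
 [-0.3273, 1]]


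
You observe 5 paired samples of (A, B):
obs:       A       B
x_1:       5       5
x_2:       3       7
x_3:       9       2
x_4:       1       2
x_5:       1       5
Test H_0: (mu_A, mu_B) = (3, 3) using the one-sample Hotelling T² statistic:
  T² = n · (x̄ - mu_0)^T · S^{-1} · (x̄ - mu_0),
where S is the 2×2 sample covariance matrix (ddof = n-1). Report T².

Step 1 — sample mean vector:
  mean(A) = (5 + 3 + 9 + 1 + 1) / 5 = 19/5 = 3.8
  mean(B) = (5 + 7 + 2 + 2 + 5) / 5 = 21/5 = 4.2
  x̄ = (3.8, 4.2),  deviation x̄ - mu_0 = (3.8, 4.2) - (3, 3) = (0.8, 1.2).

Step 2 — sample covariance matrix, S[i,j] = (1/(n-1)) · Σ_k (x_{k,i} - mean_i) · (x_{k,j} - mean_j), divisor n-1 = 4:
  S[A,A] = ((1.2)·(1.2) + (-0.8)·(-0.8) + (5.2)·(5.2) + (-2.8)·(-2.8) + (-2.8)·(-2.8)) / 4 = 44.8/4 = 11.2
  S[A,B] = ((1.2)·(0.8) + (-0.8)·(2.8) + (5.2)·(-2.2) + (-2.8)·(-2.2) + (-2.8)·(0.8)) / 4 = -8.8/4 = -2.2
  S[B,B] = ((0.8)·(0.8) + (2.8)·(2.8) + (-2.2)·(-2.2) + (-2.2)·(-2.2) + (0.8)·(0.8)) / 4 = 18.8/4 = 4.7
  S = [[11.2, -2.2],
 [-2.2, 4.7]].

Step 3 — invert S. det(S) = 11.2·4.7 - (-2.2)² = 47.8.
  S^{-1} = (1/det) · [[d, -b], [-b, a]] = [[0.0983, 0.046],
 [0.046, 0.2343]].

Step 4 — quadratic form (x̄ - mu_0)^T · S^{-1} · (x̄ - mu_0):
  S^{-1} · (x̄ - mu_0) = (0.1339, 0.318),
  (x̄ - mu_0)^T · [...] = (0.8)·(0.1339) + (1.2)·(0.318) = 0.4887.

Step 5 — scale by n: T² = 5 · 0.4887 = 2.4435.

T² ≈ 2.4435


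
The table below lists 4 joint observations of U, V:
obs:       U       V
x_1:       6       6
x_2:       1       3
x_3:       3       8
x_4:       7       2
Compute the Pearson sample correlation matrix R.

Step 1 — column means:
  mean(U) = (6 + 1 + 3 + 7) / 4 = 17/4 = 4.25
  mean(V) = (6 + 3 + 8 + 2) / 4 = 19/4 = 4.75

Step 2 — sample variances and covariances s[i,j] = (1/(n-1)) · Σ_k (x_{k,i} - mean_i) · (x_{k,j} - mean_j), with n-1 = 3:
  s[U,U] = ((1.75)·(1.75) + (-3.25)·(-3.25) + (-1.25)·(-1.25) + (2.75)·(2.75)) / 3 = 22.75/3 = 7.5833
  s[U,V] = ((1.75)·(1.25) + (-3.25)·(-1.75) + (-1.25)·(3.25) + (2.75)·(-2.75)) / 3 = -3.75/3 = -1.25
  s[V,V] = ((1.25)·(1.25) + (-1.75)·(-1.75) + (3.25)·(3.25) + (-2.75)·(-2.75)) / 3 = 22.75/3 = 7.5833
  Sample standard deviations s_i = √(s[i,i]):
  s(U) = √(7.5833) = 2.7538
  s(V) = √(7.5833) = 2.7538

Step 3 — r_{ij} = s_{ij} / (s_i · s_j):
  r[U,U] = 1 (diagonal).
  r[U,V] = -1.25 / (2.7538 · 2.7538) = -1.25 / 7.5833 = -0.1648
  r[V,V] = 1 (diagonal).

R is symmetric with unit diagonal. Assembling:

R = [[1, -0.1648],
 [-0.1648, 1]]


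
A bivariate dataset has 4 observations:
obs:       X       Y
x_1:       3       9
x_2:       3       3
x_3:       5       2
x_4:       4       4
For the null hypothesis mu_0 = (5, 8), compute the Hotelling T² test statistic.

Step 1 — sample mean vector:
  mean(X) = (3 + 3 + 5 + 4) / 4 = 15/4 = 3.75
  mean(Y) = (9 + 3 + 2 + 4) / 4 = 18/4 = 4.5
  x̄ = (3.75, 4.5),  deviation x̄ - mu_0 = (3.75, 4.5) - (5, 8) = (-1.25, -3.5).

Step 2 — sample covariance matrix, S[i,j] = (1/(n-1)) · Σ_k (x_{k,i} - mean_i) · (x_{k,j} - mean_j), divisor n-1 = 3:
  S[X,X] = ((-0.75)·(-0.75) + (-0.75)·(-0.75) + (1.25)·(1.25) + (0.25)·(0.25)) / 3 = 2.75/3 = 0.9167
  S[X,Y] = ((-0.75)·(4.5) + (-0.75)·(-1.5) + (1.25)·(-2.5) + (0.25)·(-0.5)) / 3 = -5.5/3 = -1.8333
  S[Y,Y] = ((4.5)·(4.5) + (-1.5)·(-1.5) + (-2.5)·(-2.5) + (-0.5)·(-0.5)) / 3 = 29/3 = 9.6667
  S = [[0.9167, -1.8333],
 [-1.8333, 9.6667]].

Step 3 — invert S. det(S) = 0.9167·9.6667 - (-1.8333)² = 5.5.
  S^{-1} = (1/det) · [[d, -b], [-b, a]] = [[1.7576, 0.3333],
 [0.3333, 0.1667]].

Step 4 — quadratic form (x̄ - mu_0)^T · S^{-1} · (x̄ - mu_0):
  S^{-1} · (x̄ - mu_0) = (-3.3636, -1),
  (x̄ - mu_0)^T · [...] = (-1.25)·(-3.3636) + (-3.5)·(-1) = 7.7045.

Step 5 — scale by n: T² = 4 · 7.7045 = 30.8182.

T² ≈ 30.8182


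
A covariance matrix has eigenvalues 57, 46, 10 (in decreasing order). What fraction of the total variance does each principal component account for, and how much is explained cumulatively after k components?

Step 1 — total variance = trace(Sigma) = Σ λ_i = 57 + 46 + 10 = 113.

Step 2 — fraction explained by component i = λ_i / Σ λ:
  PC1: 57/113 = 0.5044
  PC2: 46/113 = 0.4071
  PC3: 10/113 = 0.0885

Step 3 — cumulative fraction after k components = (λ_1 + ... + λ_k) / Σ λ:
  k = 1: 57/113 = 0.5044
  k = 2: (57 + 46)/113 = 103/113 = 0.9115
  k = 3: (57 + 46 + 10)/113 = 113/113 = 1

Summary (fraction, with percent):

explained: PC1 0.5044 (50.44%), PC2 0.4071 (40.71%), PC3 0.0885 (8.85%);  cumulative: 0.5044, 0.9115, 1


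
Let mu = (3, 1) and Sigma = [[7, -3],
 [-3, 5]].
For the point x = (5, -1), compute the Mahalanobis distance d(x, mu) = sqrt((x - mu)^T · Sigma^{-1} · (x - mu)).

Step 1 — centre the observation: (x - mu) = (2, -2).

Step 2 — invert Sigma. det(Sigma) = 7·5 - (-3)² = 26.
  Sigma^{-1} = (1/det) · [[d, -b], [-b, a]] = [[0.1923, 0.1154],
 [0.1154, 0.2692]].

Step 3 — form the quadratic (x - mu)^T · Sigma^{-1} · (x - mu):
  Sigma^{-1} · (x - mu) = (0.1538, -0.3077).
  (x - mu)^T · [Sigma^{-1} · (x - mu)] = (2)·(0.1538) + (-2)·(-0.3077) = 0.9231.

Step 4 — take square root: d = √(0.9231) ≈ 0.9608.

d(x, mu) = √(0.9231) ≈ 0.9608


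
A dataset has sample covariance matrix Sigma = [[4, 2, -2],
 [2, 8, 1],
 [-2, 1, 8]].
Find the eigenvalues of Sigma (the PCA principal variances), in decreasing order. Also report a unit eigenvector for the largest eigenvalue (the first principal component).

Step 1 — characteristic polynomial p(λ) = det(λI - Sigma) = λ³ - tr·λ² + c_1·λ - det, where tr = trace, c_1 = sum of the principal 2×2 minors, det = det(Sigma):
  tr = 4 + 8 + 8 = 20,
  c_1 = (4·8 - (2)²) + (4·8 - (-2)²) + (8·8 - (1)²) = 28 + 28 + 63 = 119,
  det = 4·(8·8 - (1)²) - (2)·((2)·8 - (1)·(-2)) + (-2)·((2)·(1) - 8·(-2)) = 4·(63) - (2)·(18) + (-2)·(18) = 180.
  So p(λ) = λ³ - 20λ² + 119λ - 180.
Step 2 — look for an integer root (rational root theorem: any rational root is an integer divisor of 180). Testing λ = 9:
  p(9) = 729 - 1620 + 1071 - 180 = 0  ✓
  Dividing out (λ - 9): p(λ) = (λ - 9)(λ² - 11λ + 20).
Step 3 — remaining eigenvalues from the quadratic λ² - 11λ + 20 = 0:
  Δ = 11² - 4·20 = 121 - 80 = 41,  λ = (11 ± √41)/2 = (11 ± 6.4031)/2 ≈ 8.7016 or 2.2984.
  Sorted: λ_1 = 9,  λ_2 = 8.7016,  λ_3 = 2.2984  (check: sum = 20 = tr ✓).

Step 4 — unit eigenvector for λ_1 = 9: v spans the null space of (Sigma - λ_1 I), whose rows are
  r_1 = (-5, 2, -2),  r_2 = (2, -1, 1),  r_3 = (-2, 1, -1).
  v is orthogonal to every row, so take v ∝ r_1 × r_2 = ((2)·(1) - (-2)·(-1), (-2)·(2) - (-5)·(1), (-5)·(-1) - (2)·(2)) = (0, 1, 1).
  Let u = (0, 1, 1).
  ||u|| = √((0)² + (1)² + (1)²) = √(2) ≈ 1.4142,  v_1 = u/||u|| ≈ (0, 0.7071, 0.7071) (||v_1|| = 1).

λ_1 = 9,  λ_2 = 8.7016,  λ_3 = 2.2984;  v_1 ≈ (0, 0.7071, 0.7071)


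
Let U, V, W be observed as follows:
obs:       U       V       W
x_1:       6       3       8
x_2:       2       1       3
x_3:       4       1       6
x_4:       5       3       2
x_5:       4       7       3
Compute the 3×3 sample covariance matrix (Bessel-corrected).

Step 1 — column means:
  mean(U) = (6 + 2 + 4 + 5 + 4) / 5 = 21/5 = 4.2
  mean(V) = (3 + 1 + 1 + 3 + 7) / 5 = 15/5 = 3
  mean(W) = (8 + 3 + 6 + 2 + 3) / 5 = 22/5 = 4.4

Step 2 — sample covariance S[i,j] = (1/(n-1)) · Σ_k (x_{k,i} - mean_i) · (x_{k,j} - mean_j), with n-1 = 4.
  S[U,U] = ((1.8)·(1.8) + (-2.2)·(-2.2) + (-0.2)·(-0.2) + (0.8)·(0.8) + (-0.2)·(-0.2)) / 4 = 8.8/4 = 2.2
  S[U,V] = ((1.8)·(0) + (-2.2)·(-2) + (-0.2)·(-2) + (0.8)·(0) + (-0.2)·(4)) / 4 = 4/4 = 1
  S[U,W] = ((1.8)·(3.6) + (-2.2)·(-1.4) + (-0.2)·(1.6) + (0.8)·(-2.4) + (-0.2)·(-1.4)) / 4 = 7.6/4 = 1.9
  S[V,V] = ((0)·(0) + (-2)·(-2) + (-2)·(-2) + (0)·(0) + (4)·(4)) / 4 = 24/4 = 6
  S[V,W] = ((0)·(3.6) + (-2)·(-1.4) + (-2)·(1.6) + (0)·(-2.4) + (4)·(-1.4)) / 4 = -6/4 = -1.5
  S[W,W] = ((3.6)·(3.6) + (-1.4)·(-1.4) + (1.6)·(1.6) + (-2.4)·(-2.4) + (-1.4)·(-1.4)) / 4 = 25.2/4 = 6.3

S is symmetric (S[j,i] = S[i,j]). Assembling:

S = [[2.2, 1, 1.9],
 [1, 6, -1.5],
 [1.9, -1.5, 6.3]]


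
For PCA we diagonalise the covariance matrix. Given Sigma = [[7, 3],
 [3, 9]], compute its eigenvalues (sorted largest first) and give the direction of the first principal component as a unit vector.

Step 1 — characteristic polynomial of 2×2 Sigma:
  det(Sigma - λI) = λ² - trace · λ + det = 0.
  trace = 7 + 9 = 16, det = 7·9 - (3)² = 54.
Step 2 — discriminant:
  Δ = trace² - 4·det = 256 - 216 = 40.
Step 3 — eigenvalues:
  λ = (trace ± √Δ)/2 = (16 ± 6.3246)/2,
  λ_1 = 11.1623,  λ_2 = 4.8377.

Step 4 — unit eigenvector for λ_1: solve (Sigma - λ_1 I)v = 0. First row:
  (7 - 11.1623)·v_x + (3)·v_y = 0, i.e. (-4.1623)·v_x + (3)·v_y = 0,
  so v ∝ (b, λ_1 - a) = (3, 4.1623) = u.
  ||u|| = √((3)² + (4.1623)²) = √(26.3246) ≈ 5.1307,
  v_1 = u/||u|| ≈ (0.5847, 0.8112) (||v_1|| = 1).

λ_1 = 11.1623,  λ_2 = 4.8377;  v_1 ≈ (0.5847, 0.8112)


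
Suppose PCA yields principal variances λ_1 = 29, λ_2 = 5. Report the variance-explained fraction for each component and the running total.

Step 1 — total variance = trace(Sigma) = Σ λ_i = 29 + 5 = 34.

Step 2 — fraction explained by component i = λ_i / Σ λ:
  PC1: 29/34 = 0.8529
  PC2: 5/34 = 0.1471

Step 3 — cumulative fraction after k components = (λ_1 + ... + λ_k) / Σ λ:
  k = 1: 29/34 = 0.8529
  k = 2: (29 + 5)/34 = 34/34 = 1

Summary (fraction, with percent):

explained: PC1 0.8529 (85.29%), PC2 0.1471 (14.71%);  cumulative: 0.8529, 1


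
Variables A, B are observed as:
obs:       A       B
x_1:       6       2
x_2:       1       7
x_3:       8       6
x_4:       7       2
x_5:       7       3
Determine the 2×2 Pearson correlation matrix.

Step 1 — column means:
  mean(A) = (6 + 1 + 8 + 7 + 7) / 5 = 29/5 = 5.8
  mean(B) = (2 + 7 + 6 + 2 + 3) / 5 = 20/5 = 4

Step 2 — sample variances and covariances s[i,j] = (1/(n-1)) · Σ_k (x_{k,i} - mean_i) · (x_{k,j} - mean_j), with n-1 = 4:
  s[A,A] = ((0.2)·(0.2) + (-4.8)·(-4.8) + (2.2)·(2.2) + (1.2)·(1.2) + (1.2)·(1.2)) / 4 = 30.8/4 = 7.7
  s[A,B] = ((0.2)·(-2) + (-4.8)·(3) + (2.2)·(2) + (1.2)·(-2) + (1.2)·(-1)) / 4 = -14/4 = -3.5
  s[B,B] = ((-2)·(-2) + (3)·(3) + (2)·(2) + (-2)·(-2) + (-1)·(-1)) / 4 = 22/4 = 5.5
  Sample standard deviations s_i = √(s[i,i]):
  s(A) = √(7.7) = 2.7749
  s(B) = √(5.5) = 2.3452

Step 3 — r_{ij} = s_{ij} / (s_i · s_j):
  r[A,A] = 1 (diagonal).
  r[A,B] = -3.5 / (2.7749 · 2.3452) = -3.5 / 6.5077 = -0.5378
  r[B,B] = 1 (diagonal).

R is symmetric with unit diagonal. Assembling:

R = [[1, -0.5378],
 [-0.5378, 1]]


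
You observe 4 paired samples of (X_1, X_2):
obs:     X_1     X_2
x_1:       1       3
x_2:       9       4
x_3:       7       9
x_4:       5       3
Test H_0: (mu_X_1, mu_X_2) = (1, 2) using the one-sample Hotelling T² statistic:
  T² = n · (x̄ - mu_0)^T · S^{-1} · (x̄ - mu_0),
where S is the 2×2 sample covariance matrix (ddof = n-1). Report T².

Step 1 — sample mean vector:
  mean(X_1) = (1 + 9 + 7 + 5) / 4 = 22/4 = 5.5
  mean(X_2) = (3 + 4 + 9 + 3) / 4 = 19/4 = 4.75
  x̄ = (5.5, 4.75),  deviation x̄ - mu_0 = (5.5, 4.75) - (1, 2) = (4.5, 2.75).

Step 2 — sample covariance matrix, S[i,j] = (1/(n-1)) · Σ_k (x_{k,i} - mean_i) · (x_{k,j} - mean_j), divisor n-1 = 3:
  S[X_1,X_1] = ((-4.5)·(-4.5) + (3.5)·(3.5) + (1.5)·(1.5) + (-0.5)·(-0.5)) / 3 = 35/3 = 11.6667
  S[X_1,X_2] = ((-4.5)·(-1.75) + (3.5)·(-0.75) + (1.5)·(4.25) + (-0.5)·(-1.75)) / 3 = 12.5/3 = 4.1667
  S[X_2,X_2] = ((-1.75)·(-1.75) + (-0.75)·(-0.75) + (4.25)·(4.25) + (-1.75)·(-1.75)) / 3 = 24.75/3 = 8.25
  S = [[11.6667, 4.1667],
 [4.1667, 8.25]].

Step 3 — invert S. det(S) = 11.6667·8.25 - (4.1667)² = 78.8889.
  S^{-1} = (1/det) · [[d, -b], [-b, a]] = [[0.1046, -0.0528],
 [-0.0528, 0.1479]].

Step 4 — quadratic form (x̄ - mu_0)^T · S^{-1} · (x̄ - mu_0):
  S^{-1} · (x̄ - mu_0) = (0.3254, 0.169),
  (x̄ - mu_0)^T · [...] = (4.5)·(0.3254) + (2.75)·(0.169) = 1.9289.

Step 5 — scale by n: T² = 4 · 1.9289 = 7.7155.

T² ≈ 7.7155


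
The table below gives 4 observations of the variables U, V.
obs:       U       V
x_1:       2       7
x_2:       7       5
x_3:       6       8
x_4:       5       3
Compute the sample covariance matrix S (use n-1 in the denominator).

Step 1 — column means:
  mean(U) = (2 + 7 + 6 + 5) / 4 = 20/4 = 5
  mean(V) = (7 + 5 + 8 + 3) / 4 = 23/4 = 5.75

Step 2 — sample covariance S[i,j] = (1/(n-1)) · Σ_k (x_{k,i} - mean_i) · (x_{k,j} - mean_j), with n-1 = 3.
  S[U,U] = ((-3)·(-3) + (2)·(2) + (1)·(1) + (0)·(0)) / 3 = 14/3 = 4.6667
  S[U,V] = ((-3)·(1.25) + (2)·(-0.75) + (1)·(2.25) + (0)·(-2.75)) / 3 = -3/3 = -1
  S[V,V] = ((1.25)·(1.25) + (-0.75)·(-0.75) + (2.25)·(2.25) + (-2.75)·(-2.75)) / 3 = 14.75/3 = 4.9167

S is symmetric (S[j,i] = S[i,j]). Assembling:

S = [[4.6667, -1],
 [-1, 4.9167]]


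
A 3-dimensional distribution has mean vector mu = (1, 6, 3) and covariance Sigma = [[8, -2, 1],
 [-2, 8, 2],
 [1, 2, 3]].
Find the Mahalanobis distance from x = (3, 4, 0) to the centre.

Step 1 — centre the observation: (x - mu) = (2, -2, -3).

Step 2 — invert Sigma (cofactor / det for 3×3, or solve directly):
  Sigma^{-1} = [[0.1515, 0.0606, -0.0909],
 [0.0606, 0.1742, -0.1364],
 [-0.0909, -0.1364, 0.4545]].

Step 3 — form the quadratic (x - mu)^T · Sigma^{-1} · (x - mu):
  Sigma^{-1} · (x - mu) = (0.4545, 0.1818, -1.2727).
  (x - mu)^T · [Sigma^{-1} · (x - mu)] = (2)·(0.4545) + (-2)·(0.1818) + (-3)·(-1.2727) = 4.3636.

Step 4 — take square root: d = √(4.3636) ≈ 2.0889.

d(x, mu) = √(4.3636) ≈ 2.0889


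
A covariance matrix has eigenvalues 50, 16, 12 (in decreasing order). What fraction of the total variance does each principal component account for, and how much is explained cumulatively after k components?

Step 1 — total variance = trace(Sigma) = Σ λ_i = 50 + 16 + 12 = 78.

Step 2 — fraction explained by component i = λ_i / Σ λ:
  PC1: 50/78 = 0.641
  PC2: 16/78 = 0.2051
  PC3: 12/78 = 0.1538

Step 3 — cumulative fraction after k components = (λ_1 + ... + λ_k) / Σ λ:
  k = 1: 50/78 = 0.641
  k = 2: (50 + 16)/78 = 66/78 = 0.8462
  k = 3: (50 + 16 + 12)/78 = 78/78 = 1

Summary (fraction, with percent):

explained: PC1 0.641 (64.1%), PC2 0.2051 (20.51%), PC3 0.1538 (15.38%);  cumulative: 0.641, 0.8462, 1


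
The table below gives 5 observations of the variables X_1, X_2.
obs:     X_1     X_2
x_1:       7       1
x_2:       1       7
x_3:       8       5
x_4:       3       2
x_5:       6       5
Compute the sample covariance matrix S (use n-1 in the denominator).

Step 1 — column means:
  mean(X_1) = (7 + 1 + 8 + 3 + 6) / 5 = 25/5 = 5
  mean(X_2) = (1 + 7 + 5 + 2 + 5) / 5 = 20/5 = 4

Step 2 — sample covariance S[i,j] = (1/(n-1)) · Σ_k (x_{k,i} - mean_i) · (x_{k,j} - mean_j), with n-1 = 4.
  S[X_1,X_1] = ((2)·(2) + (-4)·(-4) + (3)·(3) + (-2)·(-2) + (1)·(1)) / 4 = 34/4 = 8.5
  S[X_1,X_2] = ((2)·(-3) + (-4)·(3) + (3)·(1) + (-2)·(-2) + (1)·(1)) / 4 = -10/4 = -2.5
  S[X_2,X_2] = ((-3)·(-3) + (3)·(3) + (1)·(1) + (-2)·(-2) + (1)·(1)) / 4 = 24/4 = 6

S is symmetric (S[j,i] = S[i,j]). Assembling:

S = [[8.5, -2.5],
 [-2.5, 6]]


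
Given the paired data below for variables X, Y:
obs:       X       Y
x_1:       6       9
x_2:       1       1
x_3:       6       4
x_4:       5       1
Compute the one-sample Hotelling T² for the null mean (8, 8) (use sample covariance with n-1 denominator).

Step 1 — sample mean vector:
  mean(X) = (6 + 1 + 6 + 5) / 4 = 18/4 = 4.5
  mean(Y) = (9 + 1 + 4 + 1) / 4 = 15/4 = 3.75
  x̄ = (4.5, 3.75),  deviation x̄ - mu_0 = (4.5, 3.75) - (8, 8) = (-3.5, -4.25).

Step 2 — sample covariance matrix, S[i,j] = (1/(n-1)) · Σ_k (x_{k,i} - mean_i) · (x_{k,j} - mean_j), divisor n-1 = 3:
  S[X,X] = ((1.5)·(1.5) + (-3.5)·(-3.5) + (1.5)·(1.5) + (0.5)·(0.5)) / 3 = 17/3 = 5.6667
  S[X,Y] = ((1.5)·(5.25) + (-3.5)·(-2.75) + (1.5)·(0.25) + (0.5)·(-2.75)) / 3 = 16.5/3 = 5.5
  S[Y,Y] = ((5.25)·(5.25) + (-2.75)·(-2.75) + (0.25)·(0.25) + (-2.75)·(-2.75)) / 3 = 42.75/3 = 14.25
  S = [[5.6667, 5.5],
 [5.5, 14.25]].

Step 3 — invert S. det(S) = 5.6667·14.25 - (5.5)² = 50.5.
  S^{-1} = (1/det) · [[d, -b], [-b, a]] = [[0.2822, -0.1089],
 [-0.1089, 0.1122]].

Step 4 — quadratic form (x̄ - mu_0)^T · S^{-1} · (x̄ - mu_0):
  S^{-1} · (x̄ - mu_0) = (-0.5248, -0.0957),
  (x̄ - mu_0)^T · [...] = (-3.5)·(-0.5248) + (-4.25)·(-0.0957) = 2.2434.

Step 5 — scale by n: T² = 4 · 2.2434 = 8.9736.

T² ≈ 8.9736


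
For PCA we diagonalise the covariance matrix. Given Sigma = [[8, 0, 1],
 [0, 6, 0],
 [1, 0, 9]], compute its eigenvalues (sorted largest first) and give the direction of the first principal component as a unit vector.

Step 1 — characteristic polynomial p(λ) = det(λI - Sigma) = λ³ - tr·λ² + c_1·λ - det, where tr = trace, c_1 = sum of the principal 2×2 minors, det = det(Sigma):
  tr = 8 + 6 + 9 = 23,
  c_1 = (8·6 - (0)²) + (8·9 - (1)²) + (6·9 - (0)²) = 48 + 71 + 54 = 173,
  det = 8·(6·9 - (0)²) - (0)·((0)·9 - (0)·(1)) + (1)·((0)·(0) - 6·(1)) = 8·(54) - (0)·(0) + (1)·(-6) = 426.
  So p(λ) = λ³ - 23λ² + 173λ - 426.
Step 2 — look for an integer root (rational root theorem: any rational root is an integer divisor of 426). Testing λ = 6:
  p(6) = 216 - 828 + 1038 - 426 = 0  ✓
  Dividing out (λ - 6): p(λ) = (λ - 6)(λ² - 17λ + 71).
Step 3 — remaining eigenvalues from the quadratic λ² - 17λ + 71 = 0:
  Δ = 17² - 4·71 = 289 - 284 = 5,  λ = (17 ± √5)/2 = (17 ± 2.2361)/2 ≈ 9.618 or 7.382.
  Sorted: λ_1 = 9.618,  λ_2 = 7.382,  λ_3 = 6  (check: sum = 23 = tr ✓).

Step 4 — unit eigenvector for λ_1 ≈ 9.618: v spans the null space of (Sigma - λ_1 I), whose rows are
  r_1 = (-1.618, 0, 1),  r_2 = (0, -3.618, 0),  r_3 = (1, 0, -0.618).
  v is orthogonal to every row, so take v ∝ r_1 × r_2 = ((0)·(0) - (1)·(-3.618), (1)·(0) - (-1.618)·(0), (-1.618)·(-3.618) - (0)·(0)) ≈ (3.618, 0, 5.8541).
  Let u = (3.618, 0, 5.8541).
  ||u|| = √((3.618)² + (0)² + (5.8541)²) = √(47.3607) ≈ 6.8819,  v_1 = u/||u|| ≈ (0.5257, 0, 0.8507) (||v_1|| = 1).

λ_1 = 9.618,  λ_2 = 7.382,  λ_3 = 6;  v_1 ≈ (0.5257, 0, 0.8507)


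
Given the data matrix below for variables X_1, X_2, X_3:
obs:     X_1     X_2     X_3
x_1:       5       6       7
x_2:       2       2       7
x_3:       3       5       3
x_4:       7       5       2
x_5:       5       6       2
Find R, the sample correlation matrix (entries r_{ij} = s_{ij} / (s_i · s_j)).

Step 1 — column means:
  mean(X_1) = (5 + 2 + 3 + 7 + 5) / 5 = 22/5 = 4.4
  mean(X_2) = (6 + 2 + 5 + 5 + 6) / 5 = 24/5 = 4.8
  mean(X_3) = (7 + 7 + 3 + 2 + 2) / 5 = 21/5 = 4.2

Step 2 — sample variances and covariances s[i,j] = (1/(n-1)) · Σ_k (x_{k,i} - mean_i) · (x_{k,j} - mean_j), with n-1 = 4:
  s[X_1,X_1] = ((0.6)·(0.6) + (-2.4)·(-2.4) + (-1.4)·(-1.4) + (2.6)·(2.6) + (0.6)·(0.6)) / 4 = 15.2/4 = 3.8
  s[X_1,X_2] = ((0.6)·(1.2) + (-2.4)·(-2.8) + (-1.4)·(0.2) + (2.6)·(0.2) + (0.6)·(1.2)) / 4 = 8.4/4 = 2.1
  s[X_1,X_3] = ((0.6)·(2.8) + (-2.4)·(2.8) + (-1.4)·(-1.2) + (2.6)·(-2.2) + (0.6)·(-2.2)) / 4 = -10.4/4 = -2.6
  s[X_2,X_2] = ((1.2)·(1.2) + (-2.8)·(-2.8) + (0.2)·(0.2) + (0.2)·(0.2) + (1.2)·(1.2)) / 4 = 10.8/4 = 2.7
  s[X_2,X_3] = ((1.2)·(2.8) + (-2.8)·(2.8) + (0.2)·(-1.2) + (0.2)·(-2.2) + (1.2)·(-2.2)) / 4 = -7.8/4 = -1.95
  s[X_3,X_3] = ((2.8)·(2.8) + (2.8)·(2.8) + (-1.2)·(-1.2) + (-2.2)·(-2.2) + (-2.2)·(-2.2)) / 4 = 26.8/4 = 6.7
  Sample standard deviations s_i = √(s[i,i]):
  s(X_1) = √(3.8) = 1.9494
  s(X_2) = √(2.7) = 1.6432
  s(X_3) = √(6.7) = 2.5884

Step 3 — r_{ij} = s_{ij} / (s_i · s_j):
  r[X_1,X_1] = 1 (diagonal).
  r[X_1,X_2] = 2.1 / (1.9494 · 1.6432) = 2.1 / 3.2031 = 0.6556
  r[X_1,X_3] = -2.6 / (1.9494 · 2.5884) = -2.6 / 5.0458 = -0.5153
  r[X_2,X_2] = 1 (diagonal).
  r[X_2,X_3] = -1.95 / (1.6432 · 2.5884) = -1.95 / 4.2532 = -0.4585
  r[X_3,X_3] = 1 (diagonal).

R is symmetric with unit diagonal. Assembling:

R = [[1, 0.6556, -0.5153],
 [0.6556, 1, -0.4585],
 [-0.5153, -0.4585, 1]]


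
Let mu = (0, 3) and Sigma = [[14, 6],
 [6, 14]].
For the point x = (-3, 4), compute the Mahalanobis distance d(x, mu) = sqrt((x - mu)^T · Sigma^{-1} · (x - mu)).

Step 1 — centre the observation: (x - mu) = (-3, 1).

Step 2 — invert Sigma. det(Sigma) = 14·14 - (6)² = 160.
  Sigma^{-1} = (1/det) · [[d, -b], [-b, a]] = [[0.0875, -0.0375],
 [-0.0375, 0.0875]].

Step 3 — form the quadratic (x - mu)^T · Sigma^{-1} · (x - mu):
  Sigma^{-1} · (x - mu) = (-0.3, 0.2).
  (x - mu)^T · [Sigma^{-1} · (x - mu)] = (-3)·(-0.3) + (1)·(0.2) = 1.1.

Step 4 — take square root: d = √(1.1) ≈ 1.0488.

d(x, mu) = √(1.1) ≈ 1.0488


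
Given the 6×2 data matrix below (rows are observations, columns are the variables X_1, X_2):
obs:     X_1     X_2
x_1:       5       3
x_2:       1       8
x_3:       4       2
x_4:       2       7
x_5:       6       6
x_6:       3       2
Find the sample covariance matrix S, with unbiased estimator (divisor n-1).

Step 1 — column means:
  mean(X_1) = (5 + 1 + 4 + 2 + 6 + 3) / 6 = 21/6 = 3.5
  mean(X_2) = (3 + 8 + 2 + 7 + 6 + 2) / 6 = 28/6 = 4.6667

Step 2 — sample covariance S[i,j] = (1/(n-1)) · Σ_k (x_{k,i} - mean_i) · (x_{k,j} - mean_j), with n-1 = 5.
  S[X_1,X_1] = ((1.5)·(1.5) + (-2.5)·(-2.5) + (0.5)·(0.5) + (-1.5)·(-1.5) + (2.5)·(2.5) + (-0.5)·(-0.5)) / 5 = 17.5/5 = 3.5
  S[X_1,X_2] = ((1.5)·(-1.6667) + (-2.5)·(3.3333) + (0.5)·(-2.6667) + (-1.5)·(2.3333) + (2.5)·(1.3333) + (-0.5)·(-2.6667)) / 5 = -11/5 = -2.2
  S[X_2,X_2] = ((-1.6667)·(-1.6667) + (3.3333)·(3.3333) + (-2.6667)·(-2.6667) + (2.3333)·(2.3333) + (1.3333)·(1.3333) + (-2.6667)·(-2.6667)) / 5 = 35.3333/5 = 7.0667

S is symmetric (S[j,i] = S[i,j]). Assembling:

S = [[3.5, -2.2],
 [-2.2, 7.0667]]


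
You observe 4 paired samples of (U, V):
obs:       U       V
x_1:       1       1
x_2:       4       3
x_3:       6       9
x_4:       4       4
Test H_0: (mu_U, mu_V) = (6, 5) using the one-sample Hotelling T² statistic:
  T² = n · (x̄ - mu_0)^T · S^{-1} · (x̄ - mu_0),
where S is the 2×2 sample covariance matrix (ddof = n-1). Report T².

Step 1 — sample mean vector:
  mean(U) = (1 + 4 + 6 + 4) / 4 = 15/4 = 3.75
  mean(V) = (1 + 3 + 9 + 4) / 4 = 17/4 = 4.25
  x̄ = (3.75, 4.25),  deviation x̄ - mu_0 = (3.75, 4.25) - (6, 5) = (-2.25, -0.75).

Step 2 — sample covariance matrix, S[i,j] = (1/(n-1)) · Σ_k (x_{k,i} - mean_i) · (x_{k,j} - mean_j), divisor n-1 = 3:
  S[U,U] = ((-2.75)·(-2.75) + (0.25)·(0.25) + (2.25)·(2.25) + (0.25)·(0.25)) / 3 = 12.75/3 = 4.25
  S[U,V] = ((-2.75)·(-3.25) + (0.25)·(-1.25) + (2.25)·(4.75) + (0.25)·(-0.25)) / 3 = 19.25/3 = 6.4167
  S[V,V] = ((-3.25)·(-3.25) + (-1.25)·(-1.25) + (4.75)·(4.75) + (-0.25)·(-0.25)) / 3 = 34.75/3 = 11.5833
  S = [[4.25, 6.4167],
 [6.4167, 11.5833]].

Step 3 — invert S. det(S) = 4.25·11.5833 - (6.4167)² = 8.0556.
  S^{-1} = (1/det) · [[d, -b], [-b, a]] = [[1.4379, -0.7966],
 [-0.7966, 0.5276]].

Step 4 — quadratic form (x̄ - mu_0)^T · S^{-1} · (x̄ - mu_0):
  S^{-1} · (x̄ - mu_0) = (-2.6379, 1.3966),
  (x̄ - mu_0)^T · [...] = (-2.25)·(-2.6379) + (-0.75)·(1.3966) = 4.8879.

Step 5 — scale by n: T² = 4 · 4.8879 = 19.5517.

T² ≈ 19.5517


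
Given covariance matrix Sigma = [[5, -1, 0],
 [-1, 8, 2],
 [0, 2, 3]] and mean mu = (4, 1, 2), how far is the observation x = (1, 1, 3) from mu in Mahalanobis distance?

Step 1 — centre the observation: (x - mu) = (-3, 0, 1).

Step 2 — invert Sigma (cofactor / det for 3×3, or solve directly):
  Sigma^{-1} = [[0.2062, 0.0309, -0.0206],
 [0.0309, 0.1546, -0.1031],
 [-0.0206, -0.1031, 0.4021]].

Step 3 — form the quadratic (x - mu)^T · Sigma^{-1} · (x - mu):
  Sigma^{-1} · (x - mu) = (-0.6392, -0.1959, 0.4639).
  (x - mu)^T · [Sigma^{-1} · (x - mu)] = (-3)·(-0.6392) + (0)·(-0.1959) + (1)·(0.4639) = 2.3814.

Step 4 — take square root: d = √(2.3814) ≈ 1.5432.

d(x, mu) = √(2.3814) ≈ 1.5432


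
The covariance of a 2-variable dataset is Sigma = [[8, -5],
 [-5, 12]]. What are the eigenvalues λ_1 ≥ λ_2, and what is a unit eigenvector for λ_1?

Step 1 — characteristic polynomial of 2×2 Sigma:
  det(Sigma - λI) = λ² - trace · λ + det = 0.
  trace = 8 + 12 = 20, det = 8·12 - (-5)² = 71.
Step 2 — discriminant:
  Δ = trace² - 4·det = 400 - 284 = 116.
Step 3 — eigenvalues:
  λ = (trace ± √Δ)/2 = (20 ± 10.7703)/2,
  λ_1 = 15.3852,  λ_2 = 4.6148.

Step 4 — unit eigenvector for λ_1: solve (Sigma - λ_1 I)v = 0. First row:
  (8 - 15.3852)·v_x + (-5)·v_y = 0, i.e. (-7.3852)·v_x + (-5)·v_y = 0,
  so v ∝ (b, λ_1 - a) = (-5, 7.3852); multiply by -1 so the first entry is positive: u = (5, -7.3852).
  ||u|| = √((5)² + (-7.3852)²) = √(79.5407) ≈ 8.9186,
  v_1 = u/||u|| ≈ (0.5606, -0.8281) (||v_1|| = 1).

λ_1 = 15.3852,  λ_2 = 4.6148;  v_1 ≈ (0.5606, -0.8281)
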